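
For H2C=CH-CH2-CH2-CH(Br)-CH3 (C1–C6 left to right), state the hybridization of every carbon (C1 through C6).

C1 is sp2: 3 σ bonds, plus one π bond, 3 electron-density regions.
C2 — 3 σ bonds, plus one π bond. Steric number 3, so sp2.
C3 carries 4 σ bonds, giving a steric number of 4, so it is sp3.
C4 has 4 σ bonds: steric number 4 → sp3.
C5 is sp3: 4 σ bonds, 4 electron-density regions.
C6 carries 4 σ bonds, giving a steric number of 4, so it is sp3.

C1 sp2, C2 sp2, C3 sp3, C4 sp3, C5 sp3, C6 sp3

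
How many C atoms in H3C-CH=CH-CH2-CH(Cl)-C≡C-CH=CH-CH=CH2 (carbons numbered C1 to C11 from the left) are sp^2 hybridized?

6

C1: sp3
C2: sp2 ✓
C3: sp2 ✓
C4: sp3
C5: sp3
C6: sp
C7: sp
C8: sp2 ✓
C9: sp2 ✓
C10: sp2 ✓
C11: sp2 ✓
C2, C3, C8, C9, C10, C11 → 6 sp2 carbons.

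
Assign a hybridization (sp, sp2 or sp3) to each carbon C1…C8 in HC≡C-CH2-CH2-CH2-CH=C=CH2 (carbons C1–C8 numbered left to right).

C1 has 2 σ bonds, plus two π bonds: steric number 2 → sp.
C2 (2 σ bonds, plus two π bonds) has steric number 2: sp.
C3: 4 σ bonds — 4 electron domains, sp3.
C4 carries 4 σ bonds, giving a steric number of 4, so it is sp3.
C5 carries 4 σ bonds, giving a steric number of 4, so it is sp3.
C6 — 3 σ bonds, plus one π bond. Steric number 3, so sp2.
C7 is sp: 2 σ bonds, plus two π bonds, 2 electron-density regions.
C8 carries 3 σ bonds, plus one π bond, giving a steric number of 3, so it is sp2.

C1 sp, C2 sp, C3 sp3, C4 sp3, C5 sp3, C6 sp2, C7 sp, C8 sp2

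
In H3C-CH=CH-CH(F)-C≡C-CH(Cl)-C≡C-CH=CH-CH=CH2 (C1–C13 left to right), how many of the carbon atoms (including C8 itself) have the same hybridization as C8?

C8 is sp (two π bonds).
C1: sp3
C2: sp2
C3: sp2
C4: sp3
C5: sp ✓
C6: sp ✓
C7: sp3
C8: sp ✓
C9: sp ✓
C10: sp2
C11: sp2
C12: sp2
C13: sp2
4 carbons are sp.

4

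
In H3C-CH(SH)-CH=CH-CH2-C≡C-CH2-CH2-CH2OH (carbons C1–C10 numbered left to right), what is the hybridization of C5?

sp³

C5 has 4 σ bonds: steric number 4 → sp3.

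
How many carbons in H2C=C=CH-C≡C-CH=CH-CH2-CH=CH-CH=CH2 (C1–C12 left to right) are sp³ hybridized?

C1: sp2
C2: sp
C3: sp2
C4: sp
C5: sp
C6: sp2
C7: sp2
C8: sp3 ✓
C9: sp2
C10: sp2
C11: sp2
C12: sp2
C8 → 1 sp3 carbon.

1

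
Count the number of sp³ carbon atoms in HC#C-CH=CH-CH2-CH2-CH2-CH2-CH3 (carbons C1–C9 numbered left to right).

C1: sp
C2: sp
C3: sp2
C4: sp2
C5: sp3 ✓
C6: sp3 ✓
C7: sp3 ✓
C8: sp3 ✓
C9: sp3 ✓
C5, C6, C7, C8, C9 → 5 sp3 carbons.

5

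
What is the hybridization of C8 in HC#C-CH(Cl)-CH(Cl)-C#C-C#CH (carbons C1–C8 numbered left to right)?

sp

C8 has 2 σ bonds, plus two π bonds: steric number 2 → sp.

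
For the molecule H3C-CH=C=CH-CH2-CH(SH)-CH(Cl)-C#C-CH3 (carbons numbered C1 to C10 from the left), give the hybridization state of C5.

C5: 4 σ bonds — 4 electron domains, sp3.

sp3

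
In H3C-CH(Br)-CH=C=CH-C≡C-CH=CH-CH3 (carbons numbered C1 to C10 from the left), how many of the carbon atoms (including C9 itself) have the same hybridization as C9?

C9 is sp2 (one π bond).
C1: sp3
C2: sp3
C3: sp2 ✓
C4: sp
C5: sp2 ✓
C6: sp
C7: sp
C8: sp2 ✓
C9: sp2 ✓
C10: sp3
4 carbons are sp2.

4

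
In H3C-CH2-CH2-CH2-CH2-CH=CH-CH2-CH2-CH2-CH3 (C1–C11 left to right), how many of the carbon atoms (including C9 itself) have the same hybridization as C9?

9

C9 is sp3 (only σ bonds).
C1: sp3 ✓
C2: sp3 ✓
C3: sp3 ✓
C4: sp3 ✓
C5: sp3 ✓
C6: sp2
C7: sp2
C8: sp3 ✓
C9: sp3 ✓
C10: sp3 ✓
C11: sp3 ✓
9 carbons are sp3.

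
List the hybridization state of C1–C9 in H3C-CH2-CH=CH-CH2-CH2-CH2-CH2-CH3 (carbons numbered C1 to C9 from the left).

C1 (4 σ bonds) has steric number 4: sp3.
C2 has 4 σ bonds: steric number 4 → sp3.
C3 has 3 σ bonds, plus one π bond: steric number 3 → sp2.
C4 — 3 σ bonds, plus one π bond. Steric number 3, so sp2.
C5 is sp3: 4 σ bonds, 4 electron-density regions.
C6 is sp3: 4 σ bonds, 4 electron-density regions.
C7 carries 4 σ bonds, giving a steric number of 4, so it is sp3.
C8 is sp3: 4 σ bonds, 4 electron-density regions.
C9: 4 σ bonds; 4 regions of electron density → sp3.

C1 sp3, C2 sp3, C3 sp2, C4 sp2, C5 sp3, C6 sp3, C7 sp3, C8 sp3, C9 sp3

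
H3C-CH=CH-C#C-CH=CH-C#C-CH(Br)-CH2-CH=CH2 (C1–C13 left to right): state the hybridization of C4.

sp

C4 carries 2 σ bonds, plus two π bonds, giving a steric number of 2, so it is sp.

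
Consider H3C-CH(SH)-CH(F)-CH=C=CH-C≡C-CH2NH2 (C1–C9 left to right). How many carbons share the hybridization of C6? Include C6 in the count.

C6 is sp2 (one π bond).
C1: sp3
C2: sp3
C3: sp3
C4: sp2 ✓
C5: sp
C6: sp2 ✓
C7: sp
C8: sp
C9: sp3
2 carbons are sp2.

2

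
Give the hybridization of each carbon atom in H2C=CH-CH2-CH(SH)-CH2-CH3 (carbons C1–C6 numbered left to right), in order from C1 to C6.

C1 carries 3 σ bonds, plus one π bond, giving a steric number of 3, so it is sp2.
C2 (3 σ bonds, plus one π bond) has steric number 3: sp2.
C3 has 4 σ bonds: steric number 4 → sp3.
C4 — 4 σ bonds. Steric number 4, so sp3.
C5 has 4 σ bonds: steric number 4 → sp3.
C6 is sp3: 4 σ bonds, 4 electron-density regions.

C1 sp2, C2 sp2, C3 sp3, C4 sp3, C5 sp3, C6 sp3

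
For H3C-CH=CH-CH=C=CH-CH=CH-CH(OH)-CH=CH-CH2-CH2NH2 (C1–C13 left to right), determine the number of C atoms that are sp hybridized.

1

C1: sp3
C2: sp2
C3: sp2
C4: sp2
C5: sp ✓
C6: sp2
C7: sp2
C8: sp2
C9: sp3
C10: sp2
C11: sp2
C12: sp3
C13: sp3
C5 → 1 sp carbon.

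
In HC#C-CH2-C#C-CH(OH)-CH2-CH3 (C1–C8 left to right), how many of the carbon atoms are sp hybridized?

C1: sp ✓
C2: sp ✓
C3: sp3
C4: sp ✓
C5: sp ✓
C6: sp3
C7: sp3
C8: sp3
C1, C2, C4, C5 → 4 sp carbons.

4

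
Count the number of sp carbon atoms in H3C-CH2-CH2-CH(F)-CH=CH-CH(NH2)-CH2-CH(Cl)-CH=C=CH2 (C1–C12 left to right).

1

C1: sp3
C2: sp3
C3: sp3
C4: sp3
C5: sp2
C6: sp2
C7: sp3
C8: sp3
C9: sp3
C10: sp2
C11: sp ✓
C12: sp2
C11 → 1 sp carbon.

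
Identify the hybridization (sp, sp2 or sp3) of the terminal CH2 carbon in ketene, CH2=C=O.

sp^2

The terminal CH2 carbon: 3 σ bonds, plus one π bond — 3 electron domains, sp2.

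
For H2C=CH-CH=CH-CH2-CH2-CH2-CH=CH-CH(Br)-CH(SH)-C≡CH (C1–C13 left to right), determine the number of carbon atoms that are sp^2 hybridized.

6

C1: sp2 ✓
C2: sp2 ✓
C3: sp2 ✓
C4: sp2 ✓
C5: sp3
C6: sp3
C7: sp3
C8: sp2 ✓
C9: sp2 ✓
C10: sp3
C11: sp3
C12: sp
C13: sp
C1, C2, C3, C4, C8, C9 → 6 sp2 carbons.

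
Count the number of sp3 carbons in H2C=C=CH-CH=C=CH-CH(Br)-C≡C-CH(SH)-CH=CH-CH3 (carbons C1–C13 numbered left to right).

C1: sp2
C2: sp
C3: sp2
C4: sp2
C5: sp
C6: sp2
C7: sp3 ✓
C8: sp
C9: sp
C10: sp3 ✓
C11: sp2
C12: sp2
C13: sp3 ✓
C7, C10, C13 → 3 sp3 carbons.

3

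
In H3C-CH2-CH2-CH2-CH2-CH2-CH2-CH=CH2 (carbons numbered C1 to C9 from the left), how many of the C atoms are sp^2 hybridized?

2

C1: sp3
C2: sp3
C3: sp3
C4: sp3
C5: sp3
C6: sp3
C7: sp3
C8: sp2 ✓
C9: sp2 ✓
C8, C9 → 2 sp2 carbons.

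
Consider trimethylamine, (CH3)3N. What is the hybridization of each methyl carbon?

sp^3

Each methyl carbon is sp3: 4 σ bonds, 4 electron-density regions.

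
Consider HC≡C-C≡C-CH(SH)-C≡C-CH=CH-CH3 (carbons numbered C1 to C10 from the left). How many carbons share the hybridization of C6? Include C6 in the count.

C6 is sp (two π bonds).
C1: sp ✓
C2: sp ✓
C3: sp ✓
C4: sp ✓
C5: sp3
C6: sp ✓
C7: sp ✓
C8: sp2
C9: sp2
C10: sp3
6 carbons are sp.

6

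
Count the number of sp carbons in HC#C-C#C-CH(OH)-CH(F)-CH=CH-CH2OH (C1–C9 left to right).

4

C1: sp ✓
C2: sp ✓
C3: sp ✓
C4: sp ✓
C5: sp3
C6: sp3
C7: sp2
C8: sp2
C9: sp3
C1, C2, C3, C4 → 4 sp carbons.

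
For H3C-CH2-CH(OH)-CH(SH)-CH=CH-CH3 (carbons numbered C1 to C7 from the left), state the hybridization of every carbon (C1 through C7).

C1 sp3, C2 sp3, C3 sp3, C4 sp3, C5 sp2, C6 sp2, C7 sp3

C1 has 4 σ bonds: steric number 4 → sp3.
C2 has 4 σ bonds: steric number 4 → sp3.
C3 (4 σ bonds) has steric number 4: sp3.
C4 carries 4 σ bonds, giving a steric number of 4, so it is sp3.
C5: 3 σ bonds, plus one π bond; 3 regions of electron density → sp2.
C6 (3 σ bonds, plus one π bond) has steric number 3: sp2.
C7 is sp3: 4 σ bonds, 4 electron-density regions.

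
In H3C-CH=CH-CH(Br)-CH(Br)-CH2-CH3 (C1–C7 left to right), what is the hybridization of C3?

sp^2

C3 — 3 σ bonds, plus one π bond. Steric number 3, so sp2.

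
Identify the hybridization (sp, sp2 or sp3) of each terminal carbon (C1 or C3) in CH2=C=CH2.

Each terminal carbon (C1 or C3) (3 σ bonds, plus one π bond) has steric number 3: sp2.

sp^2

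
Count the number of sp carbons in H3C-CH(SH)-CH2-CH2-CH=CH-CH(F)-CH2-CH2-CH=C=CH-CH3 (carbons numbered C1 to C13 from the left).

C1: sp3
C2: sp3
C3: sp3
C4: sp3
C5: sp2
C6: sp2
C7: sp3
C8: sp3
C9: sp3
C10: sp2
C11: sp ✓
C12: sp2
C13: sp3
C11 → 1 sp carbon.

1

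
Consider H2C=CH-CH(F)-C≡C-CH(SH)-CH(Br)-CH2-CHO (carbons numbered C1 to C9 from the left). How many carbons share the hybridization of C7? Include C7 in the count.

C7 is sp3 (only σ bonds).
C1: sp2
C2: sp2
C3: sp3 ✓
C4: sp
C5: sp
C6: sp3 ✓
C7: sp3 ✓
C8: sp3 ✓
C9: sp2
4 carbons are sp3.

4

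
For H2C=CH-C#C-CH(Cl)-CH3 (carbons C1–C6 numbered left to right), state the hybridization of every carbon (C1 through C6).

C1 — 3 σ bonds, plus one π bond. Steric number 3, so sp2.
C2 carries 3 σ bonds, plus one π bond, giving a steric number of 3, so it is sp2.
C3 has 2 σ bonds, plus two π bonds: steric number 2 → sp.
C4: 2 σ bonds, plus two π bonds — 2 electron domains, sp.
C5 — 4 σ bonds. Steric number 4, so sp3.
C6 (4 σ bonds) has steric number 4: sp3.

C1 sp2, C2 sp2, C3 sp, C4 sp, C5 sp3, C6 sp3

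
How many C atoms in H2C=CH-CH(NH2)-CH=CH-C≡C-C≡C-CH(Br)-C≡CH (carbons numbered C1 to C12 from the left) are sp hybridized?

C1: sp2
C2: sp2
C3: sp3
C4: sp2
C5: sp2
C6: sp ✓
C7: sp ✓
C8: sp ✓
C9: sp ✓
C10: sp3
C11: sp ✓
C12: sp ✓
C6, C7, C8, C9, C11, C12 → 6 sp carbons.

6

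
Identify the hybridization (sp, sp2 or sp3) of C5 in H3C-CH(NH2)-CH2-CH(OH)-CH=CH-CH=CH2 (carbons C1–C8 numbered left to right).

sp²

C5 — 3 σ bonds, plus one π bond. Steric number 3, so sp2.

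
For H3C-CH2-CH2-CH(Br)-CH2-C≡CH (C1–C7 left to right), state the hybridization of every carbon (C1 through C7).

C1: 4 σ bonds; 4 regions of electron density → sp3.
C2: 4 σ bonds; 4 regions of electron density → sp3.
C3 (4 σ bonds) has steric number 4: sp3.
C4 (4 σ bonds) has steric number 4: sp3.
C5: 4 σ bonds; 4 regions of electron density → sp3.
C6 carries 2 σ bonds, plus two π bonds, giving a steric number of 2, so it is sp.
C7: 2 σ bonds, plus two π bonds; 2 regions of electron density → sp.

C1 sp3, C2 sp3, C3 sp3, C4 sp3, C5 sp3, C6 sp, C7 sp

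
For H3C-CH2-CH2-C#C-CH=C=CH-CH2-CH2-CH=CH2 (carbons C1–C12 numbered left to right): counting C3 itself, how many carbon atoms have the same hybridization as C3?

5

C3 is sp3 (only σ bonds).
C1: sp3 ✓
C2: sp3 ✓
C3: sp3 ✓
C4: sp
C5: sp
C6: sp2
C7: sp
C8: sp2
C9: sp3 ✓
C10: sp3 ✓
C11: sp2
C12: sp2
5 carbons are sp3.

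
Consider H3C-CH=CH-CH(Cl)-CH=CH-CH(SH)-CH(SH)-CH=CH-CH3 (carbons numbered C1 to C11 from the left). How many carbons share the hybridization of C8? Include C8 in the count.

5

C8 is sp3 (only σ bonds).
C1: sp3 ✓
C2: sp2
C3: sp2
C4: sp3 ✓
C5: sp2
C6: sp2
C7: sp3 ✓
C8: sp3 ✓
C9: sp2
C10: sp2
C11: sp3 ✓
5 carbons are sp3.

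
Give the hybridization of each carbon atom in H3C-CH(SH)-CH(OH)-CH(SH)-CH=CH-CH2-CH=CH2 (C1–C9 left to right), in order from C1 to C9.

C1 sp3, C2 sp3, C3 sp3, C4 sp3, C5 sp2, C6 sp2, C7 sp3, C8 sp2, C9 sp2

C1 has 4 σ bonds: steric number 4 → sp3.
C2 — 4 σ bonds. Steric number 4, so sp3.
C3: 4 σ bonds — 4 electron domains, sp3.
C4 has 4 σ bonds: steric number 4 → sp3.
C5 (3 σ bonds, plus one π bond) has steric number 3: sp2.
C6: 3 σ bonds, plus one π bond; 3 regions of electron density → sp2.
C7 carries 4 σ bonds, giving a steric number of 4, so it is sp3.
C8 carries 3 σ bonds, plus one π bond, giving a steric number of 3, so it is sp2.
C9 is sp2: 3 σ bonds, plus one π bond, 3 electron-density regions.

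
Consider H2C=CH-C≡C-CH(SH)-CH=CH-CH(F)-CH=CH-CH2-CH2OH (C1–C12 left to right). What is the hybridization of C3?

C3 has 2 σ bonds, plus two π bonds: steric number 2 → sp.

sp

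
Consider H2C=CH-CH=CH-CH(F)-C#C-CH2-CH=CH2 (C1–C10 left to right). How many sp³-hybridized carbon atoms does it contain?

2

C1: sp2
C2: sp2
C3: sp2
C4: sp2
C5: sp3 ✓
C6: sp
C7: sp
C8: sp3 ✓
C9: sp2
C10: sp2
C5, C8 → 2 sp3 carbons.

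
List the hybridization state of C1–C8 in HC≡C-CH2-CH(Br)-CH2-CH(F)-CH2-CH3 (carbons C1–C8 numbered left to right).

C1: 2 σ bonds, plus two π bonds; 2 regions of electron density → sp.
C2: 2 σ bonds, plus two π bonds; 2 regions of electron density → sp.
C3 is sp3: 4 σ bonds, 4 electron-density regions.
C4 — 4 σ bonds. Steric number 4, so sp3.
C5 has 4 σ bonds: steric number 4 → sp3.
C6 — 4 σ bonds. Steric number 4, so sp3.
C7 (4 σ bonds) has steric number 4: sp3.
C8 — 4 σ bonds. Steric number 4, so sp3.

C1 sp, C2 sp, C3 sp3, C4 sp3, C5 sp3, C6 sp3, C7 sp3, C8 sp3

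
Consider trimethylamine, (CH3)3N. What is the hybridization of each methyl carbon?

Each methyl carbon (4 σ bonds) has steric number 4: sp3.

sp3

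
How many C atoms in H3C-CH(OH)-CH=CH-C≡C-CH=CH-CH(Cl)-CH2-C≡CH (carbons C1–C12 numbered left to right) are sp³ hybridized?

C1: sp3 ✓
C2: sp3 ✓
C3: sp2
C4: sp2
C5: sp
C6: sp
C7: sp2
C8: sp2
C9: sp3 ✓
C10: sp3 ✓
C11: sp
C12: sp
C1, C2, C9, C10 → 4 sp3 carbons.

4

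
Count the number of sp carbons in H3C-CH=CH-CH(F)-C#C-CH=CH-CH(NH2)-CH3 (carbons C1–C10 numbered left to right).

2

C1: sp3
C2: sp2
C3: sp2
C4: sp3
C5: sp ✓
C6: sp ✓
C7: sp2
C8: sp2
C9: sp3
C10: sp3
C5, C6 → 2 sp carbons.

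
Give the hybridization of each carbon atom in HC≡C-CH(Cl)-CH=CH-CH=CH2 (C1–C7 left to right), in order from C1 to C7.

C1 (2 σ bonds, plus two π bonds) has steric number 2: sp.
C2 has 2 σ bonds, plus two π bonds: steric number 2 → sp.
C3 is sp3: 4 σ bonds, 4 electron-density regions.
C4: 3 σ bonds, plus one π bond; 3 regions of electron density → sp2.
C5 has 3 σ bonds, plus one π bond: steric number 3 → sp2.
C6 (3 σ bonds, plus one π bond) has steric number 3: sp2.
C7 carries 3 σ bonds, plus one π bond, giving a steric number of 3, so it is sp2.

C1 sp, C2 sp, C3 sp3, C4 sp2, C5 sp2, C6 sp2, C7 sp2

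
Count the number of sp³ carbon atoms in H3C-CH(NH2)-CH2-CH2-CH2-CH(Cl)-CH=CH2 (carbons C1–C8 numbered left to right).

6

C1: sp3 ✓
C2: sp3 ✓
C3: sp3 ✓
C4: sp3 ✓
C5: sp3 ✓
C6: sp3 ✓
C7: sp2
C8: sp2
C1, C2, C3, C4, C5, C6 → 6 sp3 carbons.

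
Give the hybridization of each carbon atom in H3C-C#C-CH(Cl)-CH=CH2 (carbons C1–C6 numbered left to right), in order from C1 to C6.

C1 (4 σ bonds) has steric number 4: sp3.
C2 carries 2 σ bonds, plus two π bonds, giving a steric number of 2, so it is sp.
C3: 2 σ bonds, plus two π bonds — 2 electron domains, sp.
C4 is sp3: 4 σ bonds, 4 electron-density regions.
C5: 3 σ bonds, plus one π bond — 3 electron domains, sp2.
C6: 3 σ bonds, plus one π bond; 3 regions of electron density → sp2.

C1 sp3, C2 sp, C3 sp, C4 sp3, C5 sp2, C6 sp2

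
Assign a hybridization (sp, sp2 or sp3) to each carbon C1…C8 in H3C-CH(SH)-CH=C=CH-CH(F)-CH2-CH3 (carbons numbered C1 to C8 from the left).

C1 sp3, C2 sp3, C3 sp2, C4 sp, C5 sp2, C6 sp3, C7 sp3, C8 sp3

C1 — 4 σ bonds. Steric number 4, so sp3.
C2 is sp3: 4 σ bonds, 4 electron-density regions.
C3: 3 σ bonds, plus one π bond; 3 regions of electron density → sp2.
C4 has 2 σ bonds, plus two π bonds: steric number 2 → sp.
C5 carries 3 σ bonds, plus one π bond, giving a steric number of 3, so it is sp2.
C6 — 4 σ bonds. Steric number 4, so sp3.
C7 has 4 σ bonds: steric number 4 → sp3.
C8 has 4 σ bonds: steric number 4 → sp3.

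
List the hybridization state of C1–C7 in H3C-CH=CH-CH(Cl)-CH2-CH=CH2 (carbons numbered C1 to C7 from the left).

C1: 4 σ bonds — 4 electron domains, sp3.
C2 is sp2: 3 σ bonds, plus one π bond, 3 electron-density regions.
C3 carries 3 σ bonds, plus one π bond, giving a steric number of 3, so it is sp2.
C4 is sp3: 4 σ bonds, 4 electron-density regions.
C5 (4 σ bonds) has steric number 4: sp3.
C6 has 3 σ bonds, plus one π bond: steric number 3 → sp2.
C7 (3 σ bonds, plus one π bond) has steric number 3: sp2.

C1 sp3, C2 sp2, C3 sp2, C4 sp3, C5 sp3, C6 sp2, C7 sp2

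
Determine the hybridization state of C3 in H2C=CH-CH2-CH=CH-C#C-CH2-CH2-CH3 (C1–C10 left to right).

C3 — 4 σ bonds. Steric number 4, so sp3.

sp^3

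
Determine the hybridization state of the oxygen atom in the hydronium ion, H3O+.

sp³

Three σ bonds + one lone pair = steric number 4 → sp3.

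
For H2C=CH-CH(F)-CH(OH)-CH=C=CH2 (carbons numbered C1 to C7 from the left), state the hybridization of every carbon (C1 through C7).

C1 (3 σ bonds, plus one π bond) has steric number 3: sp2.
C2 (3 σ bonds, plus one π bond) has steric number 3: sp2.
C3 (4 σ bonds) has steric number 4: sp3.
C4 — 4 σ bonds. Steric number 4, so sp3.
C5 — 3 σ bonds, plus one π bond. Steric number 3, so sp2.
C6: 2 σ bonds, plus two π bonds — 2 electron domains, sp.
C7 carries 3 σ bonds, plus one π bond, giving a steric number of 3, so it is sp2.

C1 sp2, C2 sp2, C3 sp3, C4 sp3, C5 sp2, C6 sp, C7 sp2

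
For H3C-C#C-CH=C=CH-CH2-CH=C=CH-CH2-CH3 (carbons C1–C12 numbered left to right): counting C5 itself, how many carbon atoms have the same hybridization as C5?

4

C5 is sp (two π bonds).
C1: sp3
C2: sp ✓
C3: sp ✓
C4: sp2
C5: sp ✓
C6: sp2
C7: sp3
C8: sp2
C9: sp ✓
C10: sp2
C11: sp3
C12: sp3
4 carbons are sp.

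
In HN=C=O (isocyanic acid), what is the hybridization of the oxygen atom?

The oxygen atom carries 1 σ bond and 2 lone pairs, plus one π bond, giving a steric number of 3, so it is sp2.

sp2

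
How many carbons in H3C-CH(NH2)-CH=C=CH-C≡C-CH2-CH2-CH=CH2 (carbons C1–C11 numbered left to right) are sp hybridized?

3

C1: sp3
C2: sp3
C3: sp2
C4: sp ✓
C5: sp2
C6: sp ✓
C7: sp ✓
C8: sp3
C9: sp3
C10: sp2
C11: sp2
C4, C6, C7 → 3 sp carbons.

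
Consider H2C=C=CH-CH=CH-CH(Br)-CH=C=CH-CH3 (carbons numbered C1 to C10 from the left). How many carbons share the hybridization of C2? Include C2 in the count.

C2 is sp (two π bonds).
C1: sp2
C2: sp ✓
C3: sp2
C4: sp2
C5: sp2
C6: sp3
C7: sp2
C8: sp ✓
C9: sp2
C10: sp3
2 carbons are sp.

2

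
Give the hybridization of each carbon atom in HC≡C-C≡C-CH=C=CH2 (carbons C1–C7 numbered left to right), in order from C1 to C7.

C1 sp, C2 sp, C3 sp, C4 sp, C5 sp2, C6 sp, C7 sp2

C1 — 2 σ bonds, plus two π bonds. Steric number 2, so sp.
C2 is sp: 2 σ bonds, plus two π bonds, 2 electron-density regions.
C3 — 2 σ bonds, plus two π bonds. Steric number 2, so sp.
C4 (2 σ bonds, plus two π bonds) has steric number 2: sp.
C5: 3 σ bonds, plus one π bond; 3 regions of electron density → sp2.
C6 carries 2 σ bonds, plus two π bonds, giving a steric number of 2, so it is sp.
C7: 3 σ bonds, plus one π bond — 3 electron domains, sp2.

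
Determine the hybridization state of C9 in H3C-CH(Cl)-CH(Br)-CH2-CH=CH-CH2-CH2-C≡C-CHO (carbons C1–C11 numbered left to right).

C9 has 2 σ bonds, plus two π bonds: steric number 2 → sp.

sp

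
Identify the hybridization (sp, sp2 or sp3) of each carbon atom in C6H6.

sp^2

Every ring carbon has three σ bonds and contributes one p electron to the aromatic π system.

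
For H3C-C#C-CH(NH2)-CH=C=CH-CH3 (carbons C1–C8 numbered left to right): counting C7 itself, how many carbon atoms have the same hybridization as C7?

2

C7 is sp2 (one π bond).
C1: sp3
C2: sp
C3: sp
C4: sp3
C5: sp2 ✓
C6: sp
C7: sp2 ✓
C8: sp3
2 carbons are sp2.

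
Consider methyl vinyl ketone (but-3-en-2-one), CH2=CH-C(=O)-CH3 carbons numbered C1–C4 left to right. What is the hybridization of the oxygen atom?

sp^2

The oxygen atom: 1 σ bond and 2 lone pairs, plus one π bond; 3 regions of electron density → sp2.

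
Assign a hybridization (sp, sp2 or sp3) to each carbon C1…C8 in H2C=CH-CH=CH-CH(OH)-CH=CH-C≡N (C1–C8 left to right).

C1 carries 3 σ bonds, plus one π bond, giving a steric number of 3, so it is sp2.
C2: 3 σ bonds, plus one π bond; 3 regions of electron density → sp2.
C3 — 3 σ bonds, plus one π bond. Steric number 3, so sp2.
C4 carries 3 σ bonds, plus one π bond, giving a steric number of 3, so it is sp2.
C5 has 4 σ bonds: steric number 4 → sp3.
C6 — 3 σ bonds, plus one π bond. Steric number 3, so sp2.
C7: 3 σ bonds, plus one π bond — 3 electron domains, sp2.
C8 (2 σ bonds, plus two π bonds) has steric number 2: sp.

C1 sp2, C2 sp2, C3 sp2, C4 sp2, C5 sp3, C6 sp2, C7 sp2, C8 sp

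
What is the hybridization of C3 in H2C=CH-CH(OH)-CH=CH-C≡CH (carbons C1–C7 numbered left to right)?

sp3

C3 — 4 σ bonds. Steric number 4, so sp3.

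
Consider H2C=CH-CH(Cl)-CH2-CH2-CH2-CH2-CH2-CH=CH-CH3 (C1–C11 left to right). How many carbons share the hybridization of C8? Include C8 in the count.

7

C8 is sp3 (only σ bonds).
C1: sp2
C2: sp2
C3: sp3 ✓
C4: sp3 ✓
C5: sp3 ✓
C6: sp3 ✓
C7: sp3 ✓
C8: sp3 ✓
C9: sp2
C10: sp2
C11: sp3 ✓
7 carbons are sp3.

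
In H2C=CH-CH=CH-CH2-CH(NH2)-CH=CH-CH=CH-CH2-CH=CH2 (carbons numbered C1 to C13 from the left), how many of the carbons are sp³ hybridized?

3

C1: sp2
C2: sp2
C3: sp2
C4: sp2
C5: sp3 ✓
C6: sp3 ✓
C7: sp2
C8: sp2
C9: sp2
C10: sp2
C11: sp3 ✓
C12: sp2
C13: sp2
C5, C6, C11 → 3 sp3 carbons.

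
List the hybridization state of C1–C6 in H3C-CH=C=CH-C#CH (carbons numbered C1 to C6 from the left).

C1: 4 σ bonds; 4 regions of electron density → sp3.
C2 has 3 σ bonds, plus one π bond: steric number 3 → sp2.
C3 is sp: 2 σ bonds, plus two π bonds, 2 electron-density regions.
C4 has 3 σ bonds, plus one π bond: steric number 3 → sp2.
C5 carries 2 σ bonds, plus two π bonds, giving a steric number of 2, so it is sp.
C6 (2 σ bonds, plus two π bonds) has steric number 2: sp.

C1 sp3, C2 sp2, C3 sp, C4 sp2, C5 sp, C6 sp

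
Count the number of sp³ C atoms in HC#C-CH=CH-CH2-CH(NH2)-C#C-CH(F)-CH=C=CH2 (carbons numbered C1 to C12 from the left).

C1: sp
C2: sp
C3: sp2
C4: sp2
C5: sp3 ✓
C6: sp3 ✓
C7: sp
C8: sp
C9: sp3 ✓
C10: sp2
C11: sp
C12: sp2
C5, C6, C9 → 3 sp3 carbons.

3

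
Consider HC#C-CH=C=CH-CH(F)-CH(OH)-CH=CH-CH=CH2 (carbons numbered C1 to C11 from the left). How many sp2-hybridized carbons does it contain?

C1: sp
C2: sp
C3: sp2 ✓
C4: sp
C5: sp2 ✓
C6: sp3
C7: sp3
C8: sp2 ✓
C9: sp2 ✓
C10: sp2 ✓
C11: sp2 ✓
C3, C5, C8, C9, C10, C11 → 6 sp2 carbons.

6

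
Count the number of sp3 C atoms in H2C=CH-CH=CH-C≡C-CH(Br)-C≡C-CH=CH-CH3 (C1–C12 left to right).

2

C1: sp2
C2: sp2
C3: sp2
C4: sp2
C5: sp
C6: sp
C7: sp3 ✓
C8: sp
C9: sp
C10: sp2
C11: sp2
C12: sp3 ✓
C7, C12 → 2 sp3 carbons.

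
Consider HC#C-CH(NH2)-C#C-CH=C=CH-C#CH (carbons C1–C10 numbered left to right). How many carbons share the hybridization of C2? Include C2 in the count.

C2 is sp (two π bonds).
C1: sp ✓
C2: sp ✓
C3: sp3
C4: sp ✓
C5: sp ✓
C6: sp2
C7: sp ✓
C8: sp2
C9: sp ✓
C10: sp ✓
7 carbons are sp.

7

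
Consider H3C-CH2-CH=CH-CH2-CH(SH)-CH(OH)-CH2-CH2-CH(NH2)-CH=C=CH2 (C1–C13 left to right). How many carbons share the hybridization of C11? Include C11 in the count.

4

C11 is sp2 (one π bond).
C1: sp3
C2: sp3
C3: sp2 ✓
C4: sp2 ✓
C5: sp3
C6: sp3
C7: sp3
C8: sp3
C9: sp3
C10: sp3
C11: sp2 ✓
C12: sp
C13: sp2 ✓
4 carbons are sp2.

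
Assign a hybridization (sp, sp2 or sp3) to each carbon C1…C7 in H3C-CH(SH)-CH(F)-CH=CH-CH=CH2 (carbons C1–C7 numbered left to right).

C1 is sp3: 4 σ bonds, 4 electron-density regions.
C2 is sp3: 4 σ bonds, 4 electron-density regions.
C3: 4 σ bonds; 4 regions of electron density → sp3.
C4 (3 σ bonds, plus one π bond) has steric number 3: sp2.
C5 has 3 σ bonds, plus one π bond: steric number 3 → sp2.
C6 carries 3 σ bonds, plus one π bond, giving a steric number of 3, so it is sp2.
C7 carries 3 σ bonds, plus one π bond, giving a steric number of 3, so it is sp2.

C1 sp3, C2 sp3, C3 sp3, C4 sp2, C5 sp2, C6 sp2, C7 sp2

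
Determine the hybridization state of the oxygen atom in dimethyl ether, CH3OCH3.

sp³

Two σ bonds + two lone pairs = steric number 4 → sp3.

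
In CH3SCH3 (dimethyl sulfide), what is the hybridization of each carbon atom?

Each carbon atom is sp3: 4 σ bonds, 4 electron-density regions.

sp³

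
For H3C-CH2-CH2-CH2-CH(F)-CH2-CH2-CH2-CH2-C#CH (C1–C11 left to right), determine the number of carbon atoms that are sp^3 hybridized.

9

C1: sp3 ✓
C2: sp3 ✓
C3: sp3 ✓
C4: sp3 ✓
C5: sp3 ✓
C6: sp3 ✓
C7: sp3 ✓
C8: sp3 ✓
C9: sp3 ✓
C10: sp
C11: sp
C1, C2, C3, C4, C5, C6, C7, C8, C9 → 9 sp3 carbons.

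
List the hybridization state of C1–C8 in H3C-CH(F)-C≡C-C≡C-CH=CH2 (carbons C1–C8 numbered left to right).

C1 sp3, C2 sp3, C3 sp, C4 sp, C5 sp, C6 sp, C7 sp2, C8 sp2

C1 has 4 σ bonds: steric number 4 → sp3.
C2 carries 4 σ bonds, giving a steric number of 4, so it is sp3.
C3 is sp: 2 σ bonds, plus two π bonds, 2 electron-density regions.
C4: 2 σ bonds, plus two π bonds — 2 electron domains, sp.
C5: 2 σ bonds, plus two π bonds — 2 electron domains, sp.
C6 is sp: 2 σ bonds, plus two π bonds, 2 electron-density regions.
C7: 3 σ bonds, plus one π bond; 3 regions of electron density → sp2.
C8 carries 3 σ bonds, plus one π bond, giving a steric number of 3, so it is sp2.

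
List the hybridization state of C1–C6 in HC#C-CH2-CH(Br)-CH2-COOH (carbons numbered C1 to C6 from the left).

C1 sp, C2 sp, C3 sp3, C4 sp3, C5 sp3, C6 sp2

C1: 2 σ bonds, plus two π bonds — 2 electron domains, sp.
C2: 2 σ bonds, plus two π bonds; 2 regions of electron density → sp.
C3: 4 σ bonds; 4 regions of electron density → sp3.
C4: 4 σ bonds — 4 electron domains, sp3.
C5 has 4 σ bonds: steric number 4 → sp3.
C6: 3 σ bonds, plus one π bond; 3 regions of electron density → sp2.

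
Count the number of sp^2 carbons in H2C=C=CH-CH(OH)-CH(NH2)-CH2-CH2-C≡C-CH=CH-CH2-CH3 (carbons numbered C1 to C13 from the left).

4

C1: sp2 ✓
C2: sp
C3: sp2 ✓
C4: sp3
C5: sp3
C6: sp3
C7: sp3
C8: sp
C9: sp
C10: sp2 ✓
C11: sp2 ✓
C12: sp3
C13: sp3
C1, C3, C10, C11 → 4 sp2 carbons.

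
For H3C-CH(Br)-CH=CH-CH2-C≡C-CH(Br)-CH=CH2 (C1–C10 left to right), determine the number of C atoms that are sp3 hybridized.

C1: sp3 ✓
C2: sp3 ✓
C3: sp2
C4: sp2
C5: sp3 ✓
C6: sp
C7: sp
C8: sp3 ✓
C9: sp2
C10: sp2
C1, C2, C5, C8 → 4 sp3 carbons.

4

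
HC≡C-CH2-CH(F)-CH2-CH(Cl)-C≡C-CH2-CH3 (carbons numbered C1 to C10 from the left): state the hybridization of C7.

sp

C7 is sp: 2 σ bonds, plus two π bonds, 2 electron-density regions.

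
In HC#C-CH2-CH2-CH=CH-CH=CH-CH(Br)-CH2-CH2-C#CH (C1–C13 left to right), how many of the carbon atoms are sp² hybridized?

4

C1: sp
C2: sp
C3: sp3
C4: sp3
C5: sp2 ✓
C6: sp2 ✓
C7: sp2 ✓
C8: sp2 ✓
C9: sp3
C10: sp3
C11: sp3
C12: sp
C13: sp
C5, C6, C7, C8 → 4 sp2 carbons.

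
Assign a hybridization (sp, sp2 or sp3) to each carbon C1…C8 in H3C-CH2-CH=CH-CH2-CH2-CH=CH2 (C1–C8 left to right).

C1 sp3, C2 sp3, C3 sp2, C4 sp2, C5 sp3, C6 sp3, C7 sp2, C8 sp2

C1: 4 σ bonds; 4 regions of electron density → sp3.
C2 has 4 σ bonds: steric number 4 → sp3.
C3 — 3 σ bonds, plus one π bond. Steric number 3, so sp2.
C4 is sp2: 3 σ bonds, plus one π bond, 3 electron-density regions.
C5 (4 σ bonds) has steric number 4: sp3.
C6: 4 σ bonds; 4 regions of electron density → sp3.
C7: 3 σ bonds, plus one π bond; 3 regions of electron density → sp2.
C8: 3 σ bonds, plus one π bond; 3 regions of electron density → sp2.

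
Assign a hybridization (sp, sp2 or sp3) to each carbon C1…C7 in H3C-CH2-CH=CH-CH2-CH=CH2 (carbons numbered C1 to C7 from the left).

C1 sp3, C2 sp3, C3 sp2, C4 sp2, C5 sp3, C6 sp2, C7 sp2

C1 is sp3: 4 σ bonds, 4 electron-density regions.
C2 carries 4 σ bonds, giving a steric number of 4, so it is sp3.
C3 — 3 σ bonds, plus one π bond. Steric number 3, so sp2.
C4 has 3 σ bonds, plus one π bond: steric number 3 → sp2.
C5 (4 σ bonds) has steric number 4: sp3.
C6 has 3 σ bonds, plus one π bond: steric number 3 → sp2.
C7 — 3 σ bonds, plus one π bond. Steric number 3, so sp2.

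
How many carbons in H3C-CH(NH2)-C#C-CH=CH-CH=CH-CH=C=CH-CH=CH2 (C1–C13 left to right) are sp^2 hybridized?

8

C1: sp3
C2: sp3
C3: sp
C4: sp
C5: sp2 ✓
C6: sp2 ✓
C7: sp2 ✓
C8: sp2 ✓
C9: sp2 ✓
C10: sp
C11: sp2 ✓
C12: sp2 ✓
C13: sp2 ✓
C5, C6, C7, C8, C9, C11, C12, C13 → 8 sp2 carbons.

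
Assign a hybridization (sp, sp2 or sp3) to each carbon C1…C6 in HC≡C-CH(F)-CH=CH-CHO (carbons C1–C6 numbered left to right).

C1 carries 2 σ bonds, plus two π bonds, giving a steric number of 2, so it is sp.
C2: 2 σ bonds, plus two π bonds; 2 regions of electron density → sp.
C3 (4 σ bonds) has steric number 4: sp3.
C4 — 3 σ bonds, plus one π bond. Steric number 3, so sp2.
C5 has 3 σ bonds, plus one π bond: steric number 3 → sp2.
C6 (3 σ bonds, plus one π bond) has steric number 3: sp2.

C1 sp, C2 sp, C3 sp3, C4 sp2, C5 sp2, C6 sp2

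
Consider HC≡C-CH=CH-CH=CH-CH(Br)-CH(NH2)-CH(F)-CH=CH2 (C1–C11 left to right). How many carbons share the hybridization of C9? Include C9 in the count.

3

C9 is sp3 (only σ bonds).
C1: sp
C2: sp
C3: sp2
C4: sp2
C5: sp2
C6: sp2
C7: sp3 ✓
C8: sp3 ✓
C9: sp3 ✓
C10: sp2
C11: sp2
3 carbons are sp3.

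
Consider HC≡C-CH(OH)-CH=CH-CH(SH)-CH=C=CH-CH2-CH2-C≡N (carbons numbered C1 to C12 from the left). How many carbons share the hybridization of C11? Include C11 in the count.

4

C11 is sp3 (only σ bonds).
C1: sp
C2: sp
C3: sp3 ✓
C4: sp2
C5: sp2
C6: sp3 ✓
C7: sp2
C8: sp
C9: sp2
C10: sp3 ✓
C11: sp3 ✓
C12: sp
4 carbons are sp3.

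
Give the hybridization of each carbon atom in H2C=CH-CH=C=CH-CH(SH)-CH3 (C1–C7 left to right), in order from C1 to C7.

C1: 3 σ bonds, plus one π bond; 3 regions of electron density → sp2.
C2 is sp2: 3 σ bonds, plus one π bond, 3 electron-density regions.
C3 carries 3 σ bonds, plus one π bond, giving a steric number of 3, so it is sp2.
C4 (2 σ bonds, plus two π bonds) has steric number 2: sp.
C5 is sp2: 3 σ bonds, plus one π bond, 3 electron-density regions.
C6 carries 4 σ bonds, giving a steric number of 4, so it is sp3.
C7 — 4 σ bonds. Steric number 4, so sp3.

C1 sp2, C2 sp2, C3 sp2, C4 sp, C5 sp2, C6 sp3, C7 sp3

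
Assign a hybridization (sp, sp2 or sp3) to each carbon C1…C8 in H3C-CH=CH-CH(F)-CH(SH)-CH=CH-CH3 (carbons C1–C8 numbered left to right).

C1 sp3, C2 sp2, C3 sp2, C4 sp3, C5 sp3, C6 sp2, C7 sp2, C8 sp3

C1: 4 σ bonds — 4 electron domains, sp3.
C2 — 3 σ bonds, plus one π bond. Steric number 3, so sp2.
C3 carries 3 σ bonds, plus one π bond, giving a steric number of 3, so it is sp2.
C4: 4 σ bonds — 4 electron domains, sp3.
C5 — 4 σ bonds. Steric number 4, so sp3.
C6 is sp2: 3 σ bonds, plus one π bond, 3 electron-density regions.
C7 has 3 σ bonds, plus one π bond: steric number 3 → sp2.
C8: 4 σ bonds; 4 regions of electron density → sp3.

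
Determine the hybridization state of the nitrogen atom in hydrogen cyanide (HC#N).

sp

The nitrogen atom — 1 σ bond and 1 lone pair, plus two π bonds. Steric number 2, so sp.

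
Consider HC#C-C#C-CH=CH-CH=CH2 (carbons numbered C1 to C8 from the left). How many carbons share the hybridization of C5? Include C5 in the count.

4

C5 is sp2 (one π bond).
C1: sp
C2: sp
C3: sp
C4: sp
C5: sp2 ✓
C6: sp2 ✓
C7: sp2 ✓
C8: sp2 ✓
4 carbons are sp2.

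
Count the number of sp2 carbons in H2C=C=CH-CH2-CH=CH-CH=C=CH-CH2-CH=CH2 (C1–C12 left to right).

8

C1: sp2 ✓
C2: sp
C3: sp2 ✓
C4: sp3
C5: sp2 ✓
C6: sp2 ✓
C7: sp2 ✓
C8: sp
C9: sp2 ✓
C10: sp3
C11: sp2 ✓
C12: sp2 ✓
C1, C3, C5, C6, C7, C9, C11, C12 → 8 sp2 carbons.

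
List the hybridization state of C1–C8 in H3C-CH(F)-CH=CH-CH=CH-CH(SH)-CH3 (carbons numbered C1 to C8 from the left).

C1 sp3, C2 sp3, C3 sp2, C4 sp2, C5 sp2, C6 sp2, C7 sp3, C8 sp3

C1: 4 σ bonds — 4 electron domains, sp3.
C2: 4 σ bonds; 4 regions of electron density → sp3.
C3: 3 σ bonds, plus one π bond — 3 electron domains, sp2.
C4 — 3 σ bonds, plus one π bond. Steric number 3, so sp2.
C5 is sp2: 3 σ bonds, plus one π bond, 3 electron-density regions.
C6: 3 σ bonds, plus one π bond; 3 regions of electron density → sp2.
C7: 4 σ bonds — 4 electron domains, sp3.
C8 has 4 σ bonds: steric number 4 → sp3.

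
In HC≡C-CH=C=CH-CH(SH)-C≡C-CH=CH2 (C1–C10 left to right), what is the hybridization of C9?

sp²

C9 — 3 σ bonds, plus one π bond. Steric number 3, so sp2.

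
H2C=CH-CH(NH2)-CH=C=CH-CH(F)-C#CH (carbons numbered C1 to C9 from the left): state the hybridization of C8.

sp

C8 is sp: 2 σ bonds, plus two π bonds, 2 electron-density regions.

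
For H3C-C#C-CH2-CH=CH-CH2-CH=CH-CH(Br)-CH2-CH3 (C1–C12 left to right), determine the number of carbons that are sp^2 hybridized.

4

C1: sp3
C2: sp
C3: sp
C4: sp3
C5: sp2 ✓
C6: sp2 ✓
C7: sp3
C8: sp2 ✓
C9: sp2 ✓
C10: sp3
C11: sp3
C12: sp3
C5, C6, C8, C9 → 4 sp2 carbons.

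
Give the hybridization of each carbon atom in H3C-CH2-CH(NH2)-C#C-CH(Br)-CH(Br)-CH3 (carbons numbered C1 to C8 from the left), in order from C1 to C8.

C1 sp3, C2 sp3, C3 sp3, C4 sp, C5 sp, C6 sp3, C7 sp3, C8 sp3

C1: 4 σ bonds; 4 regions of electron density → sp3.
C2 carries 4 σ bonds, giving a steric number of 4, so it is sp3.
C3 carries 4 σ bonds, giving a steric number of 4, so it is sp3.
C4 is sp: 2 σ bonds, plus two π bonds, 2 electron-density regions.
C5: 2 σ bonds, plus two π bonds; 2 regions of electron density → sp.
C6 — 4 σ bonds. Steric number 4, so sp3.
C7 — 4 σ bonds. Steric number 4, so sp3.
C8: 4 σ bonds — 4 electron domains, sp3.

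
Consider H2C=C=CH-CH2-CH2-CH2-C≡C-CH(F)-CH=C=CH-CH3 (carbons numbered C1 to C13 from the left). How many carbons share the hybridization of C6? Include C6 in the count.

C6 is sp3 (only σ bonds).
C1: sp2
C2: sp
C3: sp2
C4: sp3 ✓
C5: sp3 ✓
C6: sp3 ✓
C7: sp
C8: sp
C9: sp3 ✓
C10: sp2
C11: sp
C12: sp2
C13: sp3 ✓
5 carbons are sp3.

5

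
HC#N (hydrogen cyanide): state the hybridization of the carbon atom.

sp

The carbon atom has 2 σ bonds, plus two π bonds: steric number 2 → sp.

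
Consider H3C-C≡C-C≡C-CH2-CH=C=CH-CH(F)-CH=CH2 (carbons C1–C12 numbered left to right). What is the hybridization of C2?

sp

C2 has 2 σ bonds, plus two π bonds: steric number 2 → sp.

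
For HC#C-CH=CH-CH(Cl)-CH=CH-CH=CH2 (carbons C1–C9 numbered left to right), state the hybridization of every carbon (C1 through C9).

C1: 2 σ bonds, plus two π bonds; 2 regions of electron density → sp.
C2 carries 2 σ bonds, plus two π bonds, giving a steric number of 2, so it is sp.
C3 carries 3 σ bonds, plus one π bond, giving a steric number of 3, so it is sp2.
C4 carries 3 σ bonds, plus one π bond, giving a steric number of 3, so it is sp2.
C5 — 4 σ bonds. Steric number 4, so sp3.
C6 has 3 σ bonds, plus one π bond: steric number 3 → sp2.
C7: 3 σ bonds, plus one π bond — 3 electron domains, sp2.
C8 is sp2: 3 σ bonds, plus one π bond, 3 electron-density regions.
C9 — 3 σ bonds, plus one π bond. Steric number 3, so sp2.

C1 sp, C2 sp, C3 sp2, C4 sp2, C5 sp3, C6 sp2, C7 sp2, C8 sp2, C9 sp2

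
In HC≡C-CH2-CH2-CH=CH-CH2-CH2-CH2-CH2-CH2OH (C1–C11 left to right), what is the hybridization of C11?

C11: 4 σ bonds — 4 electron domains, sp3.

sp³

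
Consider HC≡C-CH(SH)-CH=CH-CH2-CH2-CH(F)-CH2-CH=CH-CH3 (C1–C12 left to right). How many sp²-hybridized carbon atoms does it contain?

C1: sp
C2: sp
C3: sp3
C4: sp2 ✓
C5: sp2 ✓
C6: sp3
C7: sp3
C8: sp3
C9: sp3
C10: sp2 ✓
C11: sp2 ✓
C12: sp3
C4, C5, C10, C11 → 4 sp2 carbons.

4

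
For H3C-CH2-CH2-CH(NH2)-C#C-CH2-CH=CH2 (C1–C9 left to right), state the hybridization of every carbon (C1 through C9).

C1 sp3, C2 sp3, C3 sp3, C4 sp3, C5 sp, C6 sp, C7 sp3, C8 sp2, C9 sp2

C1: 4 σ bonds — 4 electron domains, sp3.
C2 (4 σ bonds) has steric number 4: sp3.
C3 has 4 σ bonds: steric number 4 → sp3.
C4 has 4 σ bonds: steric number 4 → sp3.
C5: 2 σ bonds, plus two π bonds; 2 regions of electron density → sp.
C6 carries 2 σ bonds, plus two π bonds, giving a steric number of 2, so it is sp.
C7 has 4 σ bonds: steric number 4 → sp3.
C8 — 3 σ bonds, plus one π bond. Steric number 3, so sp2.
C9: 3 σ bonds, plus one π bond — 3 electron domains, sp2.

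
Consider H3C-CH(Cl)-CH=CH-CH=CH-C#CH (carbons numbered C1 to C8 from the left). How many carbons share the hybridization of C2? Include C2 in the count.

2

C2 is sp3 (only σ bonds).
C1: sp3 ✓
C2: sp3 ✓
C3: sp2
C4: sp2
C5: sp2
C6: sp2
C7: sp
C8: sp
2 carbons are sp3.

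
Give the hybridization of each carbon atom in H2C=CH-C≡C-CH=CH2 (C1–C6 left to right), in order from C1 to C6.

C1 sp2, C2 sp2, C3 sp, C4 sp, C5 sp2, C6 sp2

C1 has 3 σ bonds, plus one π bond: steric number 3 → sp2.
C2 is sp2: 3 σ bonds, plus one π bond, 3 electron-density regions.
C3: 2 σ bonds, plus two π bonds — 2 electron domains, sp.
C4 is sp: 2 σ bonds, plus two π bonds, 2 electron-density regions.
C5: 3 σ bonds, plus one π bond; 3 regions of electron density → sp2.
C6: 3 σ bonds, plus one π bond — 3 electron domains, sp2.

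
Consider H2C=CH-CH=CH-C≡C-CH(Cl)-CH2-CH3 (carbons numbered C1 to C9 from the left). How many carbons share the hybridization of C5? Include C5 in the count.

2

C5 is sp (two π bonds).
C1: sp2
C2: sp2
C3: sp2
C4: sp2
C5: sp ✓
C6: sp ✓
C7: sp3
C8: sp3
C9: sp3
2 carbons are sp.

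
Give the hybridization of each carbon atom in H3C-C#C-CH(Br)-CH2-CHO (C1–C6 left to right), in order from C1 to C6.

C1: 4 σ bonds; 4 regions of electron density → sp3.
C2 (2 σ bonds, plus two π bonds) has steric number 2: sp.
C3: 2 σ bonds, plus two π bonds — 2 electron domains, sp.
C4 — 4 σ bonds. Steric number 4, so sp3.
C5: 4 σ bonds; 4 regions of electron density → sp3.
C6 — 3 σ bonds, plus one π bond. Steric number 3, so sp2.

C1 sp3, C2 sp, C3 sp, C4 sp3, C5 sp3, C6 sp2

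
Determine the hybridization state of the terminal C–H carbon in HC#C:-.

sp

The terminal C–H carbon — 2 σ bonds, plus two π bonds. Steric number 2, so sp.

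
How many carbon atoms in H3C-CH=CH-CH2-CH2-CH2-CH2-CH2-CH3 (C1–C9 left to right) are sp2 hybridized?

C1: sp3
C2: sp2 ✓
C3: sp2 ✓
C4: sp3
C5: sp3
C6: sp3
C7: sp3
C8: sp3
C9: sp3
C2, C3 → 2 sp2 carbons.

2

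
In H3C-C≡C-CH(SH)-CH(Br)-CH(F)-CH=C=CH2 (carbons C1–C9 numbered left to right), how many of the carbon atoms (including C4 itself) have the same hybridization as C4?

4

C4 is sp3 (only σ bonds).
C1: sp3 ✓
C2: sp
C3: sp
C4: sp3 ✓
C5: sp3 ✓
C6: sp3 ✓
C7: sp2
C8: sp
C9: sp2
4 carbons are sp3.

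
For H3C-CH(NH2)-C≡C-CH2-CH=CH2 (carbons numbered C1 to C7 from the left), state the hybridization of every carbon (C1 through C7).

C1 sp3, C2 sp3, C3 sp, C4 sp, C5 sp3, C6 sp2, C7 sp2

C1 carries 4 σ bonds, giving a steric number of 4, so it is sp3.
C2: 4 σ bonds; 4 regions of electron density → sp3.
C3 has 2 σ bonds, plus two π bonds: steric number 2 → sp.
C4 is sp: 2 σ bonds, plus two π bonds, 2 electron-density regions.
C5: 4 σ bonds; 4 regions of electron density → sp3.
C6 carries 3 σ bonds, plus one π bond, giving a steric number of 3, so it is sp2.
C7 is sp2: 3 σ bonds, plus one π bond, 3 electron-density regions.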